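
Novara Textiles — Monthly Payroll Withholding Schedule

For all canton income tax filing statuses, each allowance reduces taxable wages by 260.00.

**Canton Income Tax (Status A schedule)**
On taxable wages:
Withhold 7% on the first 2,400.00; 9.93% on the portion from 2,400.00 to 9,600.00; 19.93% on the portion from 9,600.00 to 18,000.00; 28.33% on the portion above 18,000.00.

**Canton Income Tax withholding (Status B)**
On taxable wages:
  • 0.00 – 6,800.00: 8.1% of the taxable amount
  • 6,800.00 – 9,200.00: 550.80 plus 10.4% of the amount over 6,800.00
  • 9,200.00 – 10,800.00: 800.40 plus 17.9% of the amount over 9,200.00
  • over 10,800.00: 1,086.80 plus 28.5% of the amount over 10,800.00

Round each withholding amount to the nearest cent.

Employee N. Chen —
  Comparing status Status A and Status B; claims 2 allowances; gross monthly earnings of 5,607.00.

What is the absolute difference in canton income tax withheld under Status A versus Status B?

22.77

Canton Income Tax (Status A): taxable = 5,607.00 − 2×260.00 = 5,087.00
  168.00 + 9.93% × (5,087.00 − 2,400.00) = 168.00 + 9.93% × 2,687.00 = 434.82
Canton Income Tax (Status B): taxable = 5,607.00 − 2×260.00 = 5,087.00
  8.1% × 5,087.00 = 412.05
Difference: |434.82 − 412.05| = 22.77 (higher under Status A)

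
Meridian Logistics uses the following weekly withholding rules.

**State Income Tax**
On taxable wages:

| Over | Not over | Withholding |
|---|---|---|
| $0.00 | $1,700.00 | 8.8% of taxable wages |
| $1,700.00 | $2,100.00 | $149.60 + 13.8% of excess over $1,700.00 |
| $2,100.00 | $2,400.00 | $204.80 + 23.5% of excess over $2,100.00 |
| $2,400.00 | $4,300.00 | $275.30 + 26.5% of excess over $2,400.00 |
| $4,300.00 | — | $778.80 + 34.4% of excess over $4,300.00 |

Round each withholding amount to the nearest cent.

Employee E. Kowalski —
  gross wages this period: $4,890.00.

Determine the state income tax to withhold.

$981.76

State Income Tax: taxable = $4,890.00
  $778.80 + 34.4% × ($4,890.00 − $4,300.00) = $778.80 + 34.4% × $590.00 = $981.76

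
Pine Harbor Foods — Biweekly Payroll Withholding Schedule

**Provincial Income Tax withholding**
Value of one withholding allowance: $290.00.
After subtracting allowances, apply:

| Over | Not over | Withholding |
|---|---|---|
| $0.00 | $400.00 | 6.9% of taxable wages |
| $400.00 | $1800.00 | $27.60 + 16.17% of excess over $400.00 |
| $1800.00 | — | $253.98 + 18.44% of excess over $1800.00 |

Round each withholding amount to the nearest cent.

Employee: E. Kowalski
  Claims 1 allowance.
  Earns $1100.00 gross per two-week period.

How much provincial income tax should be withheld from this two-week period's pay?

$93.90

Provincial Income Tax: taxable = $1100.00 − 1×$290.00 = $810.00
  $27.60 + 16.17% × ($810.00 − $400.00) = $27.60 + 16.17% × $410.00 = $93.90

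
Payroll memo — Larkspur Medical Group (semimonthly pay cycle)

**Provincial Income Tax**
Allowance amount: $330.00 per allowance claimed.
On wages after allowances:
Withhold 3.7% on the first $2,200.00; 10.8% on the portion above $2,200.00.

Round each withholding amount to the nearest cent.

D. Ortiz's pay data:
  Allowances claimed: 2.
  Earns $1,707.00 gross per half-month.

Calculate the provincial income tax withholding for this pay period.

Provincial Income Tax: taxable = $1,707.00 − 2×$330.00 = $1,047.00
  3.7% × $1,047.00 = $38.74

$38.74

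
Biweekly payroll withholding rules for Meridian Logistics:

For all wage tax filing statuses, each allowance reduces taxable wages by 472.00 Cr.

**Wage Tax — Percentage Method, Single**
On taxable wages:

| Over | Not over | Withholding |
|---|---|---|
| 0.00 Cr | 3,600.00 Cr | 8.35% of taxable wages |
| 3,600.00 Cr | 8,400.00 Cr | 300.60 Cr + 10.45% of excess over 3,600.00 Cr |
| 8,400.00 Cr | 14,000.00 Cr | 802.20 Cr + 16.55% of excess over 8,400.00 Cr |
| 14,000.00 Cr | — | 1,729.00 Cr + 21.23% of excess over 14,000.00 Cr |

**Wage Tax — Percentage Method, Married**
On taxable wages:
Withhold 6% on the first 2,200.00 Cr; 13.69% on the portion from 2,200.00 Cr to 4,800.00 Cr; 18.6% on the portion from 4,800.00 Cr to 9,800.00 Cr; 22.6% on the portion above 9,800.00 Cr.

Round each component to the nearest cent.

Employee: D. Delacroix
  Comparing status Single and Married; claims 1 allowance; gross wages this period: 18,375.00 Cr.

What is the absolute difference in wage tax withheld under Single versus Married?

Wage Tax (Single): taxable = 18,375.00 Cr − 1×472.00 Cr = 17,903.00 Cr
  1,729.00 Cr + 21.23% × (17,903.00 Cr − 14,000.00 Cr) = 1,729.00 Cr + 21.23% × 3,903.00 Cr = 2,557.61 Cr
Wage Tax (Married): taxable = 18,375.00 Cr − 1×472.00 Cr = 17,903.00 Cr
  1,417.94 Cr + 22.6% × (17,903.00 Cr − 9,800.00 Cr) = 1,417.94 Cr + 22.6% × 8,103.00 Cr = 3,249.22 Cr
Difference: |2,557.61 Cr − 3,249.22 Cr| = 691.61 Cr (higher under Married)

691.61 Cr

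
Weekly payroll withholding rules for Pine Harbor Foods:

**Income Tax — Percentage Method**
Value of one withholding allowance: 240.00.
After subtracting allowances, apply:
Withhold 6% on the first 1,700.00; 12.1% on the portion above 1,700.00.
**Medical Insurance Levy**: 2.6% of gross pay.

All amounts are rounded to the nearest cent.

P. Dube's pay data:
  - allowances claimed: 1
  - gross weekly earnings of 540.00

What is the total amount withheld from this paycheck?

32.04

Income Tax: taxable = 540.00 − 1×240.00 = 300.00
  6% × 300.00 = 18.00
Medical Insurance Levy: 2.6% × 540.00 = 14.04
Total: 18.00 + 14.04 = 32.04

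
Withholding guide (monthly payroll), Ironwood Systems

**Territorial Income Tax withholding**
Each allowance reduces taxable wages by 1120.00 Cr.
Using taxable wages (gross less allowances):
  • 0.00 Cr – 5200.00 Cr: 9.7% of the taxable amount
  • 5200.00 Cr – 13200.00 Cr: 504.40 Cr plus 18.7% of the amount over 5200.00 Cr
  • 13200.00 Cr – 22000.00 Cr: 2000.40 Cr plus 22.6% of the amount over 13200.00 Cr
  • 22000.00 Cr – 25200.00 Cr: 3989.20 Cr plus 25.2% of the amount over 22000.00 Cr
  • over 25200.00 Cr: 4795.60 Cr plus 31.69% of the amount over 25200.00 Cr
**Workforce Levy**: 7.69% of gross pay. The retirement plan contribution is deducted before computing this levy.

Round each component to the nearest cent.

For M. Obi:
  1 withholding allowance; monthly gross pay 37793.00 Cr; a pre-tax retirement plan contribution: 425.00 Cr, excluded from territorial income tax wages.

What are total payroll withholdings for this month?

11170.31 Cr

Territorial Income Tax: taxable = 37793.00 Cr − 425.00 Cr − 1×1120.00 Cr = 36248.00 Cr
  4795.60 Cr + 31.69% × (36248.00 Cr − 25200.00 Cr) = 4795.60 Cr + 31.69% × 11048.00 Cr = 8296.71 Cr
Workforce Levy: 7.69% × 37368.00 Cr = 2873.60 Cr
Total: 8296.71 Cr + 2873.60 Cr = 11170.31 Cr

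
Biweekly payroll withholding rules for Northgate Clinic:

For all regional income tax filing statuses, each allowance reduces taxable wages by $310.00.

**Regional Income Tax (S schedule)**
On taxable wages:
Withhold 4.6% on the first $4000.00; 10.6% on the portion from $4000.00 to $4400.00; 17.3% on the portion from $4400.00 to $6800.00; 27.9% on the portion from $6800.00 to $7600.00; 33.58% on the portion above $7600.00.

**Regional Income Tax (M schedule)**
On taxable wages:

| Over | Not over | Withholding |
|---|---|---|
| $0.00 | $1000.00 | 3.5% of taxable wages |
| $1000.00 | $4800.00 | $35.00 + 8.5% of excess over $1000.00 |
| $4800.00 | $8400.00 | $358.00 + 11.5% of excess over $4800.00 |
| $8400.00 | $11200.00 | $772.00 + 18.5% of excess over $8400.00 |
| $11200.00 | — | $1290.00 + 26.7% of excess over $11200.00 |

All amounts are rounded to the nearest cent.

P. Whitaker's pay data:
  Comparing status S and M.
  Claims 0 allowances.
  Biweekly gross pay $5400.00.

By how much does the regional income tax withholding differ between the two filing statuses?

$27.60

Regional Income Tax (S): taxable = $5400.00
  $226.40 + 17.3% × ($5400.00 − $4400.00) = $226.40 + 17.3% × $1000.00 = $399.40
Regional Income Tax (M): taxable = $5400.00
  $358.00 + 11.5% × ($5400.00 − $4800.00) = $358.00 + 11.5% × $600.00 = $427.00
Difference: |$399.40 − $427.00| = $27.60 (higher under M)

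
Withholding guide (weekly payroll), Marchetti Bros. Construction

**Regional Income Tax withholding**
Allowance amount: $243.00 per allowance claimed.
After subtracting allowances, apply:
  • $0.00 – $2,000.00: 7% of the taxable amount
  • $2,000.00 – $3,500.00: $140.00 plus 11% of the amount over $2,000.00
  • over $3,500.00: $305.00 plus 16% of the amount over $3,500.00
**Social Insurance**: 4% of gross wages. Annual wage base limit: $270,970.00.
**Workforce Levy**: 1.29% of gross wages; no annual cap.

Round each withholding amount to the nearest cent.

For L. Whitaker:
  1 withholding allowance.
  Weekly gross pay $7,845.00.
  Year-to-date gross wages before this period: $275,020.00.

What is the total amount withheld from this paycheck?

$1,062.52

Regional Income Tax: taxable = $7,845.00 − 1×$243.00 = $7,602.00
  $305.00 + 16% × ($7,602.00 − $3,500.00) = $305.00 + 16% × $4,102.00 = $961.32
Social Insurance: YTD $275,020.00 ≥ cap $270,970.00 → $0.00
Workforce Levy: 1.29% × $7,845.00 = $101.20
Total: $961.32 + $0.00 + $101.20 = $1,062.52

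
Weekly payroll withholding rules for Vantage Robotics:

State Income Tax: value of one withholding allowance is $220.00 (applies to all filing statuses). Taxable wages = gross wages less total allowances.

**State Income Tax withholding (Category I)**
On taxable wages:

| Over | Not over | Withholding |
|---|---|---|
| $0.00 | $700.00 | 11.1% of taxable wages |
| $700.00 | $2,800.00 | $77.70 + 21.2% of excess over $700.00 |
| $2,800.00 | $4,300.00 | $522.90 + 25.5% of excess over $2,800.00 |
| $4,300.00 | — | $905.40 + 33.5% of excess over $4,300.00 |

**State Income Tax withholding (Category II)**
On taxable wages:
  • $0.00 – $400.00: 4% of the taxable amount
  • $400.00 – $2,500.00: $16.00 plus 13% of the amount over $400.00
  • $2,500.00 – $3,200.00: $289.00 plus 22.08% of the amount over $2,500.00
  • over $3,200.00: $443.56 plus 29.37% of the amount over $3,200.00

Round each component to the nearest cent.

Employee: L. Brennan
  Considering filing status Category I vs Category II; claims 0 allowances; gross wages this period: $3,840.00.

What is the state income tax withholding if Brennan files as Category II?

$631.53

State Income Tax (Category II): taxable = $3,840.00
  $443.56 + 29.37% × ($3,840.00 − $3,200.00) = $443.56 + 29.37% × $640.00 = $631.53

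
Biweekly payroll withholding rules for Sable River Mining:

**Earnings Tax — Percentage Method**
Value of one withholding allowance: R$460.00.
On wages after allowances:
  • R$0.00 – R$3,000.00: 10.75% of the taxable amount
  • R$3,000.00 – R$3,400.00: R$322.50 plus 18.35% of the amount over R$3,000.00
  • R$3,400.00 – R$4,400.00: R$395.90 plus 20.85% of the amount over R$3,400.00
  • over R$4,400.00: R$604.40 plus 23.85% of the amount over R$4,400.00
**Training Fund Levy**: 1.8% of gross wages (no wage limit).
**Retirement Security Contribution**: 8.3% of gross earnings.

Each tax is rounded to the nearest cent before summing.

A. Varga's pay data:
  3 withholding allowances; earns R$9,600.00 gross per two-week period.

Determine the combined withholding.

Earnings Tax: taxable = R$9,600.00 − 3×R$460.00 = R$8,220.00
  R$604.40 + 23.85% × (R$8,220.00 − R$4,400.00) = R$604.40 + 23.85% × R$3,820.00 = R$1,515.47
Training Fund Levy: 1.8% × R$9,600.00 = R$172.80
Retirement Security Contribution: 8.3% × R$9,600.00 = R$796.80
Total: R$1,515.47 + R$172.80 + R$796.80 = R$2,485.07

R$2,485.07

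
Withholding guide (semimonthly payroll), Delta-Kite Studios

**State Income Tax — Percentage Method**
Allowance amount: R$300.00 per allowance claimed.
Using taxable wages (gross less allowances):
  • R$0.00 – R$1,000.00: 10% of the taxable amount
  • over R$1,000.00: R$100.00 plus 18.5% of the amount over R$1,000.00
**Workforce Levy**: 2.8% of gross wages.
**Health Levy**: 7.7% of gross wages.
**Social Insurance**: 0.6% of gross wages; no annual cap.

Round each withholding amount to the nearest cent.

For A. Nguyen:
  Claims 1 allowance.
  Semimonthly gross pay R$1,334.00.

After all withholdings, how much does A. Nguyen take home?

State Income Tax: taxable = R$1,334.00 − 1×R$300.00 = R$1,034.00
  R$100.00 + 18.5% × (R$1,034.00 − R$1,000.00) = R$100.00 + 18.5% × R$34.00 = R$106.29
Workforce Levy: 2.8% × R$1,334.00 = R$37.35
Health Levy: 7.7% × R$1,334.00 = R$102.72
Social Insurance: 0.6% × R$1,334.00 = R$8.00
Total withheld: R$106.29 + R$37.35 + R$102.72 + R$8.00 = R$254.36
Net pay: R$1,334.00 − R$254.36 = R$1,079.64

R$1,079.64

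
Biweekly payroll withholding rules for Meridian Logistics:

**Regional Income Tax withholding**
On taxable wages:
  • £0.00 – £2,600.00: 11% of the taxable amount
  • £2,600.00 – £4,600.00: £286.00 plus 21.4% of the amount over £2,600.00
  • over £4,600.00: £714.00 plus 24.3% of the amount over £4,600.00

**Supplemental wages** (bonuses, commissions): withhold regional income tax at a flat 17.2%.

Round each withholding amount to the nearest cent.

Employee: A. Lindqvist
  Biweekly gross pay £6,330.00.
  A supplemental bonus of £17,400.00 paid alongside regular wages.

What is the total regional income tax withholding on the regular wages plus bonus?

Regional Income Tax: taxable = £6,330.00
  £714.00 + 24.3% × (£6,330.00 − £4,600.00) = £714.00 + 24.3% × £1,730.00 = £1,134.39
Supplemental (17.2% flat on bonus): 17.2% × £17,400.00 = £2,992.80
Total regional income tax: £1,134.39 + £2,992.80 = £4,127.19

£4,127.19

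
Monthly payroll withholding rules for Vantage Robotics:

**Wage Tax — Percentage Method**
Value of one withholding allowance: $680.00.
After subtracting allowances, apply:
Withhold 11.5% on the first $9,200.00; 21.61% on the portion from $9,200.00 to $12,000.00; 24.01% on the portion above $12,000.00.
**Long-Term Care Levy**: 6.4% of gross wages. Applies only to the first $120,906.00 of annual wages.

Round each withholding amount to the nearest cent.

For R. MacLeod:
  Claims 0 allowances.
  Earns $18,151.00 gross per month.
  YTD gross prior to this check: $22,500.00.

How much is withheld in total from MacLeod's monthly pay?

$4,301.60

Wage Tax: taxable = $18,151.00
  $1,663.08 + 24.01% × ($18,151.00 − $12,000.00) = $1,663.08 + 24.01% × $6,151.00 = $3,139.94
Long-Term Care Levy: 6.4% × $18,151.00 = $1,161.66
Total: $3,139.94 + $1,161.66 = $4,301.60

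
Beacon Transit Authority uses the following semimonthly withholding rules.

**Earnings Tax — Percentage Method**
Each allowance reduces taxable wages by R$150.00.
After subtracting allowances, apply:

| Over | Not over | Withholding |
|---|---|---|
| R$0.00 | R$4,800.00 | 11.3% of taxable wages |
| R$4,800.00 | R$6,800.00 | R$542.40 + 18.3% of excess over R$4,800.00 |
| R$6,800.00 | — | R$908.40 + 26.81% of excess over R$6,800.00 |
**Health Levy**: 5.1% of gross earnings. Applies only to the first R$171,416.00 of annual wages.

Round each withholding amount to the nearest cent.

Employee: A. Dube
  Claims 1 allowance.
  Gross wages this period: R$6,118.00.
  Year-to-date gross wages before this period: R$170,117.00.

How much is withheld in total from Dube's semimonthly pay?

R$822.39

Earnings Tax: taxable = R$6,118.00 − 1×R$150.00 = R$5,968.00
  R$542.40 + 18.3% × (R$5,968.00 − R$4,800.00) = R$542.40 + 18.3% × R$1,168.00 = R$756.14
Health Levy: cap R$171,416.00 − YTD R$170,117.00 = R$1,299.00 subject; 5.1% × R$1,299.00 = R$66.25
Total: R$756.14 + R$66.25 = R$822.39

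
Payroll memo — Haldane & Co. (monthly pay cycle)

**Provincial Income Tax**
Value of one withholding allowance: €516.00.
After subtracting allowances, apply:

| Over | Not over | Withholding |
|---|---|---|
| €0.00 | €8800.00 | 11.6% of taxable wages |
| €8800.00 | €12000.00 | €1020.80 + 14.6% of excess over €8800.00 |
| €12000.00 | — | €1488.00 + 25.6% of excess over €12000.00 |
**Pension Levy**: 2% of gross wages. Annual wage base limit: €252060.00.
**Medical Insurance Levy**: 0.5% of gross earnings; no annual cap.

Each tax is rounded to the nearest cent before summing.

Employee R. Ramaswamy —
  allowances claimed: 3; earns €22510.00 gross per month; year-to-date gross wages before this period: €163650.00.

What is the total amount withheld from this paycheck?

€4345.02

Provincial Income Tax: taxable = €22510.00 − 3×€516.00 = €20962.00
  €1488.00 + 25.6% × (€20962.00 − €12000.00) = €1488.00 + 25.6% × €8962.00 = €3782.27
Pension Levy: 2% × €22510.00 = €450.20
Medical Insurance Levy: 0.5% × €22510.00 = €112.55
Total: €3782.27 + €450.20 + €112.55 = €4345.02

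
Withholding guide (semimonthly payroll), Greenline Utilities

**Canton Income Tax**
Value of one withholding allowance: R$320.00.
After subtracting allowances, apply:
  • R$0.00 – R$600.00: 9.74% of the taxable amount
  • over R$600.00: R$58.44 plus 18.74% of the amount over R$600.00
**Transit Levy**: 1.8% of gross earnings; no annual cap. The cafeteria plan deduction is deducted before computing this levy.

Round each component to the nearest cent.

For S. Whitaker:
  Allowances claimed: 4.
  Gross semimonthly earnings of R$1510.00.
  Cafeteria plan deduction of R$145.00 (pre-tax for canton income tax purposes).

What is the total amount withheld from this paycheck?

R$32.85

Canton Income Tax: taxable = R$1510.00 − R$145.00 − 4×R$320.00 = R$85.00
  9.74% × R$85.00 = R$8.28
Transit Levy: 1.8% × R$1365.00 = R$24.57
Total: R$8.28 + R$24.57 = R$32.85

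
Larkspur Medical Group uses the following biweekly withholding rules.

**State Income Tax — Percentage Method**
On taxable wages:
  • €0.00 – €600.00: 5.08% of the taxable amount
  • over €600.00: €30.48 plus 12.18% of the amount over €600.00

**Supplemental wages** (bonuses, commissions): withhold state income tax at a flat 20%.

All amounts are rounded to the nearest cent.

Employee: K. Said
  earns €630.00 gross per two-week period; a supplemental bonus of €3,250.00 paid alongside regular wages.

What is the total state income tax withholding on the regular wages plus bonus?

€684.13

State Income Tax: taxable = €630.00
  €30.48 + 12.18% × (€630.00 − €600.00) = €30.48 + 12.18% × €30.00 = €34.13
Supplemental (20% flat on bonus): 20% × €3,250.00 = €650.00
Total state income tax: €34.13 + €650.00 = €684.13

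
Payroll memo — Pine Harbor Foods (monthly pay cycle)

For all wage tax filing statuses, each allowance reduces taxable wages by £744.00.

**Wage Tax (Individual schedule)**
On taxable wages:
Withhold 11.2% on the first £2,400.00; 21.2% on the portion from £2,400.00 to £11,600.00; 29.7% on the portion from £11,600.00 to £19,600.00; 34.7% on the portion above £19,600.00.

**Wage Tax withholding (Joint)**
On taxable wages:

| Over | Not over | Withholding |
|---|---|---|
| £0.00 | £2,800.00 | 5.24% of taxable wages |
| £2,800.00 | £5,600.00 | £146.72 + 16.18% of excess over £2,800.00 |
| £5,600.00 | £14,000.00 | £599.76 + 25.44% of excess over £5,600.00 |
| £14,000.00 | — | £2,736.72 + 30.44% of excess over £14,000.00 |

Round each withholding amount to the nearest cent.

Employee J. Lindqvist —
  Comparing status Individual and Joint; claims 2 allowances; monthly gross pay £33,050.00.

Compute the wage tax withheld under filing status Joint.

Wage Tax (Joint): taxable = £33,050.00 − 2×£744.00 = £31,562.00
  £2,736.72 + 30.44% × (£31,562.00 − £14,000.00) = £2,736.72 + 30.44% × £17,562.00 = £8,082.59

£8,082.59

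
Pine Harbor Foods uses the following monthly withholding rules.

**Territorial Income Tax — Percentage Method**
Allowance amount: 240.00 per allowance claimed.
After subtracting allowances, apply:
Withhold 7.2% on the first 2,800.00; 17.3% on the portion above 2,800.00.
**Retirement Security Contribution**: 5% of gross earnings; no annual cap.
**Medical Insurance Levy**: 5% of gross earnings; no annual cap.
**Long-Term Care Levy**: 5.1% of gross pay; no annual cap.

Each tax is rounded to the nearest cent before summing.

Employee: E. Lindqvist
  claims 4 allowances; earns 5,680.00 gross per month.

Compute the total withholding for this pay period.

1,391.44

Territorial Income Tax: taxable = 5,680.00 − 4×240.00 = 4,720.00
  201.60 + 17.3% × (4,720.00 − 2,800.00) = 201.60 + 17.3% × 1,920.00 = 533.76
Retirement Security Contribution: 5% × 5,680.00 = 284.00
Medical Insurance Levy: 5% × 5,680.00 = 284.00
Long-Term Care Levy: 5.1% × 5,680.00 = 289.68
Total: 533.76 + 284.00 + 284.00 + 289.68 = 1,391.44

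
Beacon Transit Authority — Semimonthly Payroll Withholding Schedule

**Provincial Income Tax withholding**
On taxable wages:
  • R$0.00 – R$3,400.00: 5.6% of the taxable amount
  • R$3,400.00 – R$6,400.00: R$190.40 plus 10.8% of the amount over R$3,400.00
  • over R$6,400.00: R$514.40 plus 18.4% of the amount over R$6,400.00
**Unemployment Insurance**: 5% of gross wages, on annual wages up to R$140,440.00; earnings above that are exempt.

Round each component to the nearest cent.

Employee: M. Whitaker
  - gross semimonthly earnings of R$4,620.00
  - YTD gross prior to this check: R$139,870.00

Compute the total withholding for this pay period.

R$350.66

Provincial Income Tax: taxable = R$4,620.00
  R$190.40 + 10.8% × (R$4,620.00 − R$3,400.00) = R$190.40 + 10.8% × R$1,220.00 = R$322.16
Unemployment Insurance: cap R$140,440.00 − YTD R$139,870.00 = R$570.00 subject; 5% × R$570.00 = R$28.50
Total: R$322.16 + R$28.50 = R$350.66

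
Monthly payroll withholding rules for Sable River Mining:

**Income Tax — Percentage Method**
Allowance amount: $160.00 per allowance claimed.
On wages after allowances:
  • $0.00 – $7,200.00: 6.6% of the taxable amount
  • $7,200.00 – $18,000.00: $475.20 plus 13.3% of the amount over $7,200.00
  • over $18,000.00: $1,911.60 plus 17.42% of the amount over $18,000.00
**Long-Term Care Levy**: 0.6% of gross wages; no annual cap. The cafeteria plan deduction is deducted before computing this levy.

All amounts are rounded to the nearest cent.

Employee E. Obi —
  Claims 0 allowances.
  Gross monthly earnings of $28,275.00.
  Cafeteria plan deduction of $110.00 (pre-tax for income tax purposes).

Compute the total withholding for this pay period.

Income Tax: taxable = $28,275.00 − $110.00 = $28,165.00
  $1,911.60 + 17.42% × ($28,165.00 − $18,000.00) = $1,911.60 + 17.42% × $10,165.00 = $3,682.34
Long-Term Care Levy: 0.6% × $28,165.00 = $168.99
Total: $3,682.34 + $168.99 = $3,851.33

$3,851.33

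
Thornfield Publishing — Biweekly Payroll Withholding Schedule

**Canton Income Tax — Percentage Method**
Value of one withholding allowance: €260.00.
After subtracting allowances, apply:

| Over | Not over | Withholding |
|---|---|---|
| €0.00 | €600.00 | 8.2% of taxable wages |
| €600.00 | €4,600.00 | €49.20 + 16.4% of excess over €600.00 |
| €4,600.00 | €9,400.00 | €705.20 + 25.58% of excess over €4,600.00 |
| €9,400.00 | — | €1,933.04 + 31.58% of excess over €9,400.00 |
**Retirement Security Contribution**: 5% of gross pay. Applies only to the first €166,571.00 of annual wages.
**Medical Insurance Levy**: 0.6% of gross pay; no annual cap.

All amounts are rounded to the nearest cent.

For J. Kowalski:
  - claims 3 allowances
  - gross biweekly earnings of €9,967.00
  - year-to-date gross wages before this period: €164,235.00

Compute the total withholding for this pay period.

€2,055.15

Canton Income Tax: taxable = €9,967.00 − 3×€260.00 = €9,187.00
  €705.20 + 25.58% × (€9,187.00 − €4,600.00) = €705.20 + 25.58% × €4,587.00 = €1,878.55
Retirement Security Contribution: cap €166,571.00 − YTD €164,235.00 = €2,336.00 subject; 5% × €2,336.00 = €116.80
Medical Insurance Levy: 0.6% × €9,967.00 = €59.80
Total: €1,878.55 + €116.80 + €59.80 = €2,055.15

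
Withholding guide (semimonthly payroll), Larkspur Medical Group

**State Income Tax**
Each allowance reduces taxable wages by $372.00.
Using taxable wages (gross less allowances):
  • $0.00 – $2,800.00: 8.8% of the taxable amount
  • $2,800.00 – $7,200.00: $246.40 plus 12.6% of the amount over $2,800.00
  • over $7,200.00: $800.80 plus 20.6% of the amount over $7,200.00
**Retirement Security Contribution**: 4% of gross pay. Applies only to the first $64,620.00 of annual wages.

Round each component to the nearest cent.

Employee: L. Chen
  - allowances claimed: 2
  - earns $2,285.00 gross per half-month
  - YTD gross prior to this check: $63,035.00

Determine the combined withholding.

State Income Tax: taxable = $2,285.00 − 2×$372.00 = $1,541.00
  8.8% × $1,541.00 = $135.61
Retirement Security Contribution: cap $64,620.00 − YTD $63,035.00 = $1,585.00 subject; 4% × $1,585.00 = $63.40
Total: $135.61 + $63.40 = $199.01

$199.01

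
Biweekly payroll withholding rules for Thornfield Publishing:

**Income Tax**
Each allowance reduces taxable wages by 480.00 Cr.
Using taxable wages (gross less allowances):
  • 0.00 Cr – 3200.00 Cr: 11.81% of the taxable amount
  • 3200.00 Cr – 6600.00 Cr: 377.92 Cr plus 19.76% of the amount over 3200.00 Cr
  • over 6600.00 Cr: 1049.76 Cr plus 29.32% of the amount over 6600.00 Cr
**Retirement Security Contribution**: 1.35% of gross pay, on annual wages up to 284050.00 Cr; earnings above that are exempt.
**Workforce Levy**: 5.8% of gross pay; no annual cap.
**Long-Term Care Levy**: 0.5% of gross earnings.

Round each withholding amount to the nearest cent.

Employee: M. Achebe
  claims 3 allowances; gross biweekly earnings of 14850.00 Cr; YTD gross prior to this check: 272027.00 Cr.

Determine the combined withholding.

Income Tax: taxable = 14850.00 Cr − 3×480.00 Cr = 13410.00 Cr
  1049.76 Cr + 29.32% × (13410.00 Cr − 6600.00 Cr) = 1049.76 Cr + 29.32% × 6810.00 Cr = 3046.45 Cr
Retirement Security Contribution: cap 284050.00 Cr − YTD 272027.00 Cr = 12023.00 Cr subject; 1.35% × 12023.00 Cr = 162.31 Cr
Workforce Levy: 5.8% × 14850.00 Cr = 861.30 Cr
Long-Term Care Levy: 0.5% × 14850.00 Cr = 74.25 Cr
Total: 3046.45 Cr + 162.31 Cr + 861.30 Cr + 74.25 Cr = 4144.31 Cr

4144.31 Cr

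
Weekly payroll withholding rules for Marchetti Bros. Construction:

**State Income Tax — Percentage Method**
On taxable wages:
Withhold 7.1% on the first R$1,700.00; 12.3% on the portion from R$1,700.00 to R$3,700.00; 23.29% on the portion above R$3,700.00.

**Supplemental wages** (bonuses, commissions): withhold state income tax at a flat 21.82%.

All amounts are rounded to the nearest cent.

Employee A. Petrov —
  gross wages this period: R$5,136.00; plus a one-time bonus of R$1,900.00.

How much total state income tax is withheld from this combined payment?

R$1,115.72

State Income Tax: taxable = R$5,136.00
  R$366.70 + 23.29% × (R$5,136.00 − R$3,700.00) = R$366.70 + 23.29% × R$1,436.00 = R$701.14
Supplemental (21.82% flat on bonus): 21.82% × R$1,900.00 = R$414.58
Total state income tax: R$701.14 + R$414.58 = R$1,115.72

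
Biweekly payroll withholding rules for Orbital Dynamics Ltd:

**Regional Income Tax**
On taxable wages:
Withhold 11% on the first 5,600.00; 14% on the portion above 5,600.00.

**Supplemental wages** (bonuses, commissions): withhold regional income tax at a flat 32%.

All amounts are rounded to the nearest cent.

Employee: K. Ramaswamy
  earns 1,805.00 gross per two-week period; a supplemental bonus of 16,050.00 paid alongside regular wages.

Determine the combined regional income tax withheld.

5,334.55

Regional Income Tax: taxable = 1,805.00
  11% × 1,805.00 = 198.55
Supplemental (32% flat on bonus): 32% × 16,050.00 = 5,136.00
Total regional income tax: 198.55 + 5,136.00 = 5,334.55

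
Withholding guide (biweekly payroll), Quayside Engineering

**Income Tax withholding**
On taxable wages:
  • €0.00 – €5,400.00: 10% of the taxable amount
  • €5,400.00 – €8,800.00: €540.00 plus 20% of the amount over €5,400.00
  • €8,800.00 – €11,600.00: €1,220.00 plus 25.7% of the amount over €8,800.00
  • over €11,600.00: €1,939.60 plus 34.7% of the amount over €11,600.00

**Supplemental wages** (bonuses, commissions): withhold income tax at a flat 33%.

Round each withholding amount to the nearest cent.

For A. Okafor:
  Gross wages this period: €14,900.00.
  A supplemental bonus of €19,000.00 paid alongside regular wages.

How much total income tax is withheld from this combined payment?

Income Tax: taxable = €14,900.00
  €1,939.60 + 34.7% × (€14,900.00 − €11,600.00) = €1,939.60 + 34.7% × €3,300.00 = €3,084.70
Supplemental (33% flat on bonus): 33% × €19,000.00 = €6,270.00
Total income tax: €3,084.70 + €6,270.00 = €9,354.70

€9,354.70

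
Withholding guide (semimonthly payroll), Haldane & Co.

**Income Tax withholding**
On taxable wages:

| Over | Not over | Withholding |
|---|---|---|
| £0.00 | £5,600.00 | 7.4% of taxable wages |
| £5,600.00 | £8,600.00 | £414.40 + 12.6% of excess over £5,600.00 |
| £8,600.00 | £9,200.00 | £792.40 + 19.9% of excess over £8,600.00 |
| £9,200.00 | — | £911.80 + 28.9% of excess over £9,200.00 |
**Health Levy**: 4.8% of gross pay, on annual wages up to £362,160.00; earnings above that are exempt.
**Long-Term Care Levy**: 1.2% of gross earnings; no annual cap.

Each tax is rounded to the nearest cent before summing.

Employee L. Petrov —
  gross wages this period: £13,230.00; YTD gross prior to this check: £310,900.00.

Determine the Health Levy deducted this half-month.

Health Levy: 4.8% × £13,230.00 = £635.04

£635.04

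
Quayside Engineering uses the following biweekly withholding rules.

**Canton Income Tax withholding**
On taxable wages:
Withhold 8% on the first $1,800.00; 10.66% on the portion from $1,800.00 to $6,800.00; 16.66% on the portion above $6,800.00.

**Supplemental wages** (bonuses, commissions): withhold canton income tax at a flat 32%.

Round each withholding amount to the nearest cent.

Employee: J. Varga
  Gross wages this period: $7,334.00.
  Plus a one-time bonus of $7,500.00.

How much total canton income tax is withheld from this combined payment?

$3,165.96

Canton Income Tax: taxable = $7,334.00
  $677.00 + 16.66% × ($7,334.00 − $6,800.00) = $677.00 + 16.66% × $534.00 = $765.96
Supplemental (32% flat on bonus): 32% × $7,500.00 = $2,400.00
Total canton income tax: $765.96 + $2,400.00 = $3,165.96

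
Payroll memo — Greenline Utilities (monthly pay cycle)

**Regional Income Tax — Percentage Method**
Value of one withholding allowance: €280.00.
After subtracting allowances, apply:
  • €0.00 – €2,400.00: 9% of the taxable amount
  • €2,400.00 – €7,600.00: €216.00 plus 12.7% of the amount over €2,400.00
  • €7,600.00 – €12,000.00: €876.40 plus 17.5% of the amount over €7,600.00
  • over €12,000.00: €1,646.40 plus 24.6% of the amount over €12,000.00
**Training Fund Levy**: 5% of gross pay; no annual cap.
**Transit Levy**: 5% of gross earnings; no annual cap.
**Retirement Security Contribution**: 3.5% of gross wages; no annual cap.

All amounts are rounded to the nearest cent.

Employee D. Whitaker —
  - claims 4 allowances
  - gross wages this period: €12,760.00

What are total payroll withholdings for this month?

Regional Income Tax: taxable = €12,760.00 − 4×€280.00 = €11,640.00
  €876.40 + 17.5% × (€11,640.00 − €7,600.00) = €876.40 + 17.5% × €4,040.00 = €1,583.40
Training Fund Levy: 5% × €12,760.00 = €638.00
Transit Levy: 5% × €12,760.00 = €638.00
Retirement Security Contribution: 3.5% × €12,760.00 = €446.60
Total: €1,583.40 + €638.00 + €638.00 + €446.60 = €3,306.00

€3,306.00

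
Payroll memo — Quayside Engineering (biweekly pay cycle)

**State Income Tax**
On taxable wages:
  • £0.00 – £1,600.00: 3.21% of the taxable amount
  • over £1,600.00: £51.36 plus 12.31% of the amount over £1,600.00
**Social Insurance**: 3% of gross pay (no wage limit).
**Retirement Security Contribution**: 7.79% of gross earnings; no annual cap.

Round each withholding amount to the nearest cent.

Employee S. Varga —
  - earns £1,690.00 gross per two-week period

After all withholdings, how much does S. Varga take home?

State Income Tax: taxable = £1,690.00
  £51.36 + 12.31% × (£1,690.00 − £1,600.00) = £51.36 + 12.31% × £90.00 = £62.44
Social Insurance: 3% × £1,690.00 = £50.70
Retirement Security Contribution: 7.79% × £1,690.00 = £131.65
Total withheld: £62.44 + £50.70 + £131.65 = £244.79
Net pay: £1,690.00 − £244.79 = £1,445.21

£1,445.21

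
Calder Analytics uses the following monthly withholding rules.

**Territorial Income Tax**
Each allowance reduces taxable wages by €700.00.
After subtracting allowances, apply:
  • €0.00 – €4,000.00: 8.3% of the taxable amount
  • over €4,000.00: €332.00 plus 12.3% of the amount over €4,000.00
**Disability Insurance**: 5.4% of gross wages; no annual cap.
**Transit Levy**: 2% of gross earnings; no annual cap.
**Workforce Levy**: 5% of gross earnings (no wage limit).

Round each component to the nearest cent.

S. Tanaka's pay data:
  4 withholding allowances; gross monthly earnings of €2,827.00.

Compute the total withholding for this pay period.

€352.79

Territorial Income Tax: taxable = €2,827.00 − 4×€700.00 = €27.00
  8.3% × €27.00 = €2.24
Disability Insurance: 5.4% × €2,827.00 = €152.66
Transit Levy: 2% × €2,827.00 = €56.54
Workforce Levy: 5% × €2,827.00 = €141.35
Total: €2.24 + €152.66 + €56.54 + €141.35 = €352.79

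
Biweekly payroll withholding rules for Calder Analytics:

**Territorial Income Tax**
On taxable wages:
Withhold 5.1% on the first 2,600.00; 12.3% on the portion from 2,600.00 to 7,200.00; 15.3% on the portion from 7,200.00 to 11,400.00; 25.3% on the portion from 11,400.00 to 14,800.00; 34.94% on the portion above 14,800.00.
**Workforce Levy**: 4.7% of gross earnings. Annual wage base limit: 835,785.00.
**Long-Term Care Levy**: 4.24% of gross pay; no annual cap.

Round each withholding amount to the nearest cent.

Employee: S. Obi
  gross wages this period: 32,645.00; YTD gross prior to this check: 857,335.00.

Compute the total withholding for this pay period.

9,820.39

Territorial Income Tax: taxable = 32,645.00
  2,201.20 + 34.94% × (32,645.00 − 14,800.00) = 2,201.20 + 34.94% × 17,845.00 = 8,436.24
Workforce Levy: YTD 857,335.00 ≥ cap 835,785.00 → 0.00
Long-Term Care Levy: 4.24% × 32,645.00 = 1,384.15
Total: 8,436.24 + 0.00 + 1,384.15 = 9,820.39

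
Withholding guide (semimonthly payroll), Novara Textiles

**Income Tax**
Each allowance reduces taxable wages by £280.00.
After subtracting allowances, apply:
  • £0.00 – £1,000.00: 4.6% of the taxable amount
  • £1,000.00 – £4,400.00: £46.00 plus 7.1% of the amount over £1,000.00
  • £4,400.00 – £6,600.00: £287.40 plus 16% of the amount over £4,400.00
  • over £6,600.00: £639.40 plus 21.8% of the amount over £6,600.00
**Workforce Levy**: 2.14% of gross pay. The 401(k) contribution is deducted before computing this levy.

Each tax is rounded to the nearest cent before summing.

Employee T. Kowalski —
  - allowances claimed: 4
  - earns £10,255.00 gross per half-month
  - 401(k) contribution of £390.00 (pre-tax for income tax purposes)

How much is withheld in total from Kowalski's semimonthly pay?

£1,318.12

Income Tax: taxable = £10,255.00 − £390.00 − 4×£280.00 = £8,745.00
  £639.40 + 21.8% × (£8,745.00 − £6,600.00) = £639.40 + 21.8% × £2,145.00 = £1,107.01
Workforce Levy: 2.14% × £9,865.00 = £211.11
Total: £1,107.01 + £211.11 = £1,318.12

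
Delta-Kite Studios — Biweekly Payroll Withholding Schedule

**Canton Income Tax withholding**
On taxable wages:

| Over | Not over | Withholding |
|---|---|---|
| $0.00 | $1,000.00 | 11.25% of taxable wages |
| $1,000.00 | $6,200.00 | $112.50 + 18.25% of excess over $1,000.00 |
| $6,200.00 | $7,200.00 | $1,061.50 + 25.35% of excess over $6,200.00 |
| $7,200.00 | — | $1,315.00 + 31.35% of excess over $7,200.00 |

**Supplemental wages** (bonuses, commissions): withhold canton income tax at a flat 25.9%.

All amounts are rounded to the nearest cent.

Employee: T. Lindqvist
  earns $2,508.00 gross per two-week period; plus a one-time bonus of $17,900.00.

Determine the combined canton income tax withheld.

Canton Income Tax: taxable = $2,508.00
  $112.50 + 18.25% × ($2,508.00 − $1,000.00) = $112.50 + 18.25% × $1,508.00 = $387.71
Supplemental (25.9% flat on bonus): 25.9% × $17,900.00 = $4,636.10
Total canton income tax: $387.71 + $4,636.10 = $5,023.81

$5,023.81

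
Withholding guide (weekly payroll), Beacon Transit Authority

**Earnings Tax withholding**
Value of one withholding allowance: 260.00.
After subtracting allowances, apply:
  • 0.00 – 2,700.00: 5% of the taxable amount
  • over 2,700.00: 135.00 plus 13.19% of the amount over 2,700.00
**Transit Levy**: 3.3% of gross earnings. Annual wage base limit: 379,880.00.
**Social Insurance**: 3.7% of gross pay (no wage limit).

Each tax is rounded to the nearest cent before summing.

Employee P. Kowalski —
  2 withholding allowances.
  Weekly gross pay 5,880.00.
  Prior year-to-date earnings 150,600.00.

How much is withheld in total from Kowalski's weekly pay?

897.45

Earnings Tax: taxable = 5,880.00 − 2×260.00 = 5,360.00
  135.00 + 13.19% × (5,360.00 − 2,700.00) = 135.00 + 13.19% × 2,660.00 = 485.85
Transit Levy: 3.3% × 5,880.00 = 194.04
Social Insurance: 3.7% × 5,880.00 = 217.56
Total: 485.85 + 194.04 + 217.56 = 897.45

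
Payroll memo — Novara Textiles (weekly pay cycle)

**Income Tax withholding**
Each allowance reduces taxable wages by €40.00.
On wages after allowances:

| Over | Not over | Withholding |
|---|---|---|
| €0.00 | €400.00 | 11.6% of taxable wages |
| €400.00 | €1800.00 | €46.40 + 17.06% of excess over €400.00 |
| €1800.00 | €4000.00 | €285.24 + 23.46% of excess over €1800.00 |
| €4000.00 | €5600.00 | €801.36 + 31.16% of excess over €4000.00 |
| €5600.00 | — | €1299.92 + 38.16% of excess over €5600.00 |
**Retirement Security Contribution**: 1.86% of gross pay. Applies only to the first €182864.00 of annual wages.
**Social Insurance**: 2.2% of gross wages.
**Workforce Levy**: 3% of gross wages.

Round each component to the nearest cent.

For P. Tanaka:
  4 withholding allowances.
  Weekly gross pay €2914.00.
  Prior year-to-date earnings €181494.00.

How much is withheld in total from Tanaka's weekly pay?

€686.06

Income Tax: taxable = €2914.00 − 4×€40.00 = €2754.00
  €285.24 + 23.46% × (€2754.00 − €1800.00) = €285.24 + 23.46% × €954.00 = €509.05
Retirement Security Contribution: cap €182864.00 − YTD €181494.00 = €1370.00 subject; 1.86% × €1370.00 = €25.48
Social Insurance: 2.2% × €2914.00 = €64.11
Workforce Levy: 3% × €2914.00 = €87.42
Total: €509.05 + €25.48 + €64.11 + €87.42 = €686.06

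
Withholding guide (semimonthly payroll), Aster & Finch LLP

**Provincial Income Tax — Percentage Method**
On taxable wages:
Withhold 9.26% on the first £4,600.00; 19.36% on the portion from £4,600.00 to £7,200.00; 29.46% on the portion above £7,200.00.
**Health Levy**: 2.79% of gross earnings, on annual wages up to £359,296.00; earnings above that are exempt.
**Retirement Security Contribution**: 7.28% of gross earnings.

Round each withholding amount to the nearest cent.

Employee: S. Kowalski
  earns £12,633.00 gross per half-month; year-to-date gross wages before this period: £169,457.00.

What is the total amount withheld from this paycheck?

£3,802.02

Provincial Income Tax: taxable = £12,633.00
  £929.32 + 29.46% × (£12,633.00 − £7,200.00) = £929.32 + 29.46% × £5,433.00 = £2,529.88
Health Levy: 2.79% × £12,633.00 = £352.46
Retirement Security Contribution: 7.28% × £12,633.00 = £919.68
Total: £2,529.88 + £352.46 + £919.68 = £3,802.02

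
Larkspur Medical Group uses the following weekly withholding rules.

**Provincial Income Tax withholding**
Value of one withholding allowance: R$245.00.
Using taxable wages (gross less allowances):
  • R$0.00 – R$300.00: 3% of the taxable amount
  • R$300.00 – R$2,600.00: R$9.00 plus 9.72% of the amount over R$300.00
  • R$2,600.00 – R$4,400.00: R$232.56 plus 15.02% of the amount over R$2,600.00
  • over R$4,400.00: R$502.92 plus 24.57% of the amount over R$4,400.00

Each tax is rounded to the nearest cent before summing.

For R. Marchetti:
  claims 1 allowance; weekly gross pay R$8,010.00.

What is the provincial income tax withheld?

R$1,329.70

Provincial Income Tax: taxable = R$8,010.00 − 1×R$245.00 = R$7,765.00
  R$502.92 + 24.57% × (R$7,765.00 − R$4,400.00) = R$502.92 + 24.57% × R$3,365.00 = R$1,329.70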